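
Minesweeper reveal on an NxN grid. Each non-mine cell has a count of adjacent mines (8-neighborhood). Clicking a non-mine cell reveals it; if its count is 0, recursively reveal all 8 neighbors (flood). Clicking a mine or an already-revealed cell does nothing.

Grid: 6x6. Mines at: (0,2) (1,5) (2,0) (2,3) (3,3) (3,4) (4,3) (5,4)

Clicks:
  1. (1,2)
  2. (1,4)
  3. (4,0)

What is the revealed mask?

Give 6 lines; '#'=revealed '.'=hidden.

Click 1 (1,2) count=2: revealed 1 new [(1,2)] -> total=1
Click 2 (1,4) count=2: revealed 1 new [(1,4)] -> total=2
Click 3 (4,0) count=0: revealed 9 new [(3,0) (3,1) (3,2) (4,0) (4,1) (4,2) (5,0) (5,1) (5,2)] -> total=11

Answer: ......
..#.#.
......
###...
###...
###...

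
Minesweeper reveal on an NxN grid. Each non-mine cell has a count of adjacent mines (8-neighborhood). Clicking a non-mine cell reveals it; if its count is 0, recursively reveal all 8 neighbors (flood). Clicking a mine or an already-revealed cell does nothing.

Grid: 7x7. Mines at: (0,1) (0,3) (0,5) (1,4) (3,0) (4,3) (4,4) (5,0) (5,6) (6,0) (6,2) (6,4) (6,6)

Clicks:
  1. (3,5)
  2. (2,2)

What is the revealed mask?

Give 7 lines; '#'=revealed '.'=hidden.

Answer: .......
.###...
.###...
.###.#.
.......
.......
.......

Derivation:
Click 1 (3,5) count=1: revealed 1 new [(3,5)] -> total=1
Click 2 (2,2) count=0: revealed 9 new [(1,1) (1,2) (1,3) (2,1) (2,2) (2,3) (3,1) (3,2) (3,3)] -> total=10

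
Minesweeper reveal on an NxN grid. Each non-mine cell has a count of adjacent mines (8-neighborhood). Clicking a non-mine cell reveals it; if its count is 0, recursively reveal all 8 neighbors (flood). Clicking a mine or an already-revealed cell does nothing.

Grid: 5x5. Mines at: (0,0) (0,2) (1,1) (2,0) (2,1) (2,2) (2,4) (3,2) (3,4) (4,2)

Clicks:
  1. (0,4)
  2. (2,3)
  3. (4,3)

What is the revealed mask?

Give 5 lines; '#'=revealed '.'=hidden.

Click 1 (0,4) count=0: revealed 4 new [(0,3) (0,4) (1,3) (1,4)] -> total=4
Click 2 (2,3) count=4: revealed 1 new [(2,3)] -> total=5
Click 3 (4,3) count=3: revealed 1 new [(4,3)] -> total=6

Answer: ...##
...##
...#.
.....
...#.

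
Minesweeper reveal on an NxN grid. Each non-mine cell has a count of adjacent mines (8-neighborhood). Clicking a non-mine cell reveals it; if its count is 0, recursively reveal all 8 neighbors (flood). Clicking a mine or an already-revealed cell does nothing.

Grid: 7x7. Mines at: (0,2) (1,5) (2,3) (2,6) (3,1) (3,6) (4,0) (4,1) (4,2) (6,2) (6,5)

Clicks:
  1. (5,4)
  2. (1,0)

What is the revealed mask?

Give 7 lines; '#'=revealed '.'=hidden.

Answer: ##.....
##.....
##.....
.......
.......
....#..
.......

Derivation:
Click 1 (5,4) count=1: revealed 1 new [(5,4)] -> total=1
Click 2 (1,0) count=0: revealed 6 new [(0,0) (0,1) (1,0) (1,1) (2,0) (2,1)] -> total=7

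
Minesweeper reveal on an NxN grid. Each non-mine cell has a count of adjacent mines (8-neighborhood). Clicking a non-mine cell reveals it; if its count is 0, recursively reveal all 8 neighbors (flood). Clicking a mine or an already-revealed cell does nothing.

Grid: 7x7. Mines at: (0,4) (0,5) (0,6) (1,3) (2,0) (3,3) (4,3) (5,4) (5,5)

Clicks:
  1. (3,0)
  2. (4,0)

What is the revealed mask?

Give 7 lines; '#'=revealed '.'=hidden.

Answer: .......
.......
.......
###....
###....
####...
####...

Derivation:
Click 1 (3,0) count=1: revealed 1 new [(3,0)] -> total=1
Click 2 (4,0) count=0: revealed 13 new [(3,1) (3,2) (4,0) (4,1) (4,2) (5,0) (5,1) (5,2) (5,3) (6,0) (6,1) (6,2) (6,3)] -> total=14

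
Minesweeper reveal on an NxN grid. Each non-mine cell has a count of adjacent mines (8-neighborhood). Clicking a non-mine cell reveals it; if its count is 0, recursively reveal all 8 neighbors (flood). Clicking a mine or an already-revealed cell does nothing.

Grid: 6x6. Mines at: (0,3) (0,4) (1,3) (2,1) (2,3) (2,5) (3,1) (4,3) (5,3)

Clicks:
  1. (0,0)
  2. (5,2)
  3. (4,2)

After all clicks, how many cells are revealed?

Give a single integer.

Answer: 8

Derivation:
Click 1 (0,0) count=0: revealed 6 new [(0,0) (0,1) (0,2) (1,0) (1,1) (1,2)] -> total=6
Click 2 (5,2) count=2: revealed 1 new [(5,2)] -> total=7
Click 3 (4,2) count=3: revealed 1 new [(4,2)] -> total=8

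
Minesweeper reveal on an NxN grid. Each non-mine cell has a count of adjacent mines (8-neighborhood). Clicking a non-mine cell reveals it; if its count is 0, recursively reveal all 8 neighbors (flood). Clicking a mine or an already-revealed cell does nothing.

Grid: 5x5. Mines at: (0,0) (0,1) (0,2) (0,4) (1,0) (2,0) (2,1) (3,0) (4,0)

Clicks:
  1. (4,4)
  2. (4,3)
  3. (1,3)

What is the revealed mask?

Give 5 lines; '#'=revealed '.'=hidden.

Click 1 (4,4) count=0: revealed 14 new [(1,2) (1,3) (1,4) (2,2) (2,3) (2,4) (3,1) (3,2) (3,3) (3,4) (4,1) (4,2) (4,3) (4,4)] -> total=14
Click 2 (4,3) count=0: revealed 0 new [(none)] -> total=14
Click 3 (1,3) count=2: revealed 0 new [(none)] -> total=14

Answer: .....
..###
..###
.####
.####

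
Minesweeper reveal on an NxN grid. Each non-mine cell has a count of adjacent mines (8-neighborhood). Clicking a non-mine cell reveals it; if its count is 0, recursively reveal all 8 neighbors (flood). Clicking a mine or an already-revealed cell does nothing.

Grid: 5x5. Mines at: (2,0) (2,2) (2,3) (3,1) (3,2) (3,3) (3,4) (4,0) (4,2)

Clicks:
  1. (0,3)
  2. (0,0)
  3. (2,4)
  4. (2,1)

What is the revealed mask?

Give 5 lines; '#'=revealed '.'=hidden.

Click 1 (0,3) count=0: revealed 10 new [(0,0) (0,1) (0,2) (0,3) (0,4) (1,0) (1,1) (1,2) (1,3) (1,4)] -> total=10
Click 2 (0,0) count=0: revealed 0 new [(none)] -> total=10
Click 3 (2,4) count=3: revealed 1 new [(2,4)] -> total=11
Click 4 (2,1) count=4: revealed 1 new [(2,1)] -> total=12

Answer: #####
#####
.#..#
.....
.....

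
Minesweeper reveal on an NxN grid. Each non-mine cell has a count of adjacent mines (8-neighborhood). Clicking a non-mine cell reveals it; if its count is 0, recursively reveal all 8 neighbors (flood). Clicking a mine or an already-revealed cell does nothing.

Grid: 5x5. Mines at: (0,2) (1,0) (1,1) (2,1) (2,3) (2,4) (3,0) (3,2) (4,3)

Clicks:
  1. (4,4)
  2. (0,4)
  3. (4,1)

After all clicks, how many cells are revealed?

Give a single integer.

Click 1 (4,4) count=1: revealed 1 new [(4,4)] -> total=1
Click 2 (0,4) count=0: revealed 4 new [(0,3) (0,4) (1,3) (1,4)] -> total=5
Click 3 (4,1) count=2: revealed 1 new [(4,1)] -> total=6

Answer: 6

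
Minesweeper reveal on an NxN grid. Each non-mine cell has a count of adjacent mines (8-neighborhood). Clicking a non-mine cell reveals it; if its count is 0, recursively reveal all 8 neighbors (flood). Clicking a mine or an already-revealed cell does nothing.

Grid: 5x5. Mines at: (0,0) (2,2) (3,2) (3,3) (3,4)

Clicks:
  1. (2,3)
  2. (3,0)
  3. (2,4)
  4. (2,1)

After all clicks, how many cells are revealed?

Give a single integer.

Answer: 10

Derivation:
Click 1 (2,3) count=4: revealed 1 new [(2,3)] -> total=1
Click 2 (3,0) count=0: revealed 8 new [(1,0) (1,1) (2,0) (2,1) (3,0) (3,1) (4,0) (4,1)] -> total=9
Click 3 (2,4) count=2: revealed 1 new [(2,4)] -> total=10
Click 4 (2,1) count=2: revealed 0 new [(none)] -> total=10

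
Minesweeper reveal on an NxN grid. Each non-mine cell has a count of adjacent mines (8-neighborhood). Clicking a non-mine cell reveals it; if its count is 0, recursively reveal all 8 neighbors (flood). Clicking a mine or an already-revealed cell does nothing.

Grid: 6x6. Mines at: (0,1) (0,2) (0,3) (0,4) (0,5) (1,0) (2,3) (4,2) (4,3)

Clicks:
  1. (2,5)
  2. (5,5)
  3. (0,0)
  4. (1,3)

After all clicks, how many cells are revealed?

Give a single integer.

Answer: 12

Derivation:
Click 1 (2,5) count=0: revealed 10 new [(1,4) (1,5) (2,4) (2,5) (3,4) (3,5) (4,4) (4,5) (5,4) (5,5)] -> total=10
Click 2 (5,5) count=0: revealed 0 new [(none)] -> total=10
Click 3 (0,0) count=2: revealed 1 new [(0,0)] -> total=11
Click 4 (1,3) count=4: revealed 1 new [(1,3)] -> total=12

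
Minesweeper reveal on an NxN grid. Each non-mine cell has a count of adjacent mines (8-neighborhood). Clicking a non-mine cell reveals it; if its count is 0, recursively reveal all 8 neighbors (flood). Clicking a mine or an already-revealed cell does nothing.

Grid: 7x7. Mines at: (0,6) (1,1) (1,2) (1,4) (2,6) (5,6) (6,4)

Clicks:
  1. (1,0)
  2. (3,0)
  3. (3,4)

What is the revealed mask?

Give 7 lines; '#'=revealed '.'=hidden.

Answer: .......
#......
######.
######.
######.
######.
####...

Derivation:
Click 1 (1,0) count=1: revealed 1 new [(1,0)] -> total=1
Click 2 (3,0) count=0: revealed 28 new [(2,0) (2,1) (2,2) (2,3) (2,4) (2,5) (3,0) (3,1) (3,2) (3,3) (3,4) (3,5) (4,0) (4,1) (4,2) (4,3) (4,4) (4,5) (5,0) (5,1) (5,2) (5,3) (5,4) (5,5) (6,0) (6,1) (6,2) (6,3)] -> total=29
Click 3 (3,4) count=0: revealed 0 new [(none)] -> total=29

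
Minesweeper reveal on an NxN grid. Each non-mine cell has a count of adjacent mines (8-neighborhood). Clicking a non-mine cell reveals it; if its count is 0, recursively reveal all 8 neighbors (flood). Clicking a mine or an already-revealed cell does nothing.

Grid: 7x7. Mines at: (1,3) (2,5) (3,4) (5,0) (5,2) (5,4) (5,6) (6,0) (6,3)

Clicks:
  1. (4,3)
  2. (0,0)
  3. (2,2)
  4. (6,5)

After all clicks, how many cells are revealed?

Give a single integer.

Answer: 19

Derivation:
Click 1 (4,3) count=3: revealed 1 new [(4,3)] -> total=1
Click 2 (0,0) count=0: revealed 17 new [(0,0) (0,1) (0,2) (1,0) (1,1) (1,2) (2,0) (2,1) (2,2) (2,3) (3,0) (3,1) (3,2) (3,3) (4,0) (4,1) (4,2)] -> total=18
Click 3 (2,2) count=1: revealed 0 new [(none)] -> total=18
Click 4 (6,5) count=2: revealed 1 new [(6,5)] -> total=19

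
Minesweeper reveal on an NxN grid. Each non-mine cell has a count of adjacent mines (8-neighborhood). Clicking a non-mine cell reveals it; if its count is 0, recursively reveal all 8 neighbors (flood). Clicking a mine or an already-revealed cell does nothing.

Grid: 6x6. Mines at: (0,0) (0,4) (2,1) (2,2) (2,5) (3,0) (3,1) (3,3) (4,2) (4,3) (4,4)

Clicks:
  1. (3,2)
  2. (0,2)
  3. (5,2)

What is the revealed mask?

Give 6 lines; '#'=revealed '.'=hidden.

Click 1 (3,2) count=6: revealed 1 new [(3,2)] -> total=1
Click 2 (0,2) count=0: revealed 6 new [(0,1) (0,2) (0,3) (1,1) (1,2) (1,3)] -> total=7
Click 3 (5,2) count=2: revealed 1 new [(5,2)] -> total=8

Answer: .###..
.###..
......
..#...
......
..#...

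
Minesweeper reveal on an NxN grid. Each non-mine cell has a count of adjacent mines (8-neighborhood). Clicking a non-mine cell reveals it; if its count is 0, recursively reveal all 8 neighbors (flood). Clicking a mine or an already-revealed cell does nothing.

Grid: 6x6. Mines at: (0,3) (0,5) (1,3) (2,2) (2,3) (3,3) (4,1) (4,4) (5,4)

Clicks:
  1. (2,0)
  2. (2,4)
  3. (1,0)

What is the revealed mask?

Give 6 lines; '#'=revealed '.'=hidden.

Click 1 (2,0) count=0: revealed 10 new [(0,0) (0,1) (0,2) (1,0) (1,1) (1,2) (2,0) (2,1) (3,0) (3,1)] -> total=10
Click 2 (2,4) count=3: revealed 1 new [(2,4)] -> total=11
Click 3 (1,0) count=0: revealed 0 new [(none)] -> total=11

Answer: ###...
###...
##..#.
##....
......
......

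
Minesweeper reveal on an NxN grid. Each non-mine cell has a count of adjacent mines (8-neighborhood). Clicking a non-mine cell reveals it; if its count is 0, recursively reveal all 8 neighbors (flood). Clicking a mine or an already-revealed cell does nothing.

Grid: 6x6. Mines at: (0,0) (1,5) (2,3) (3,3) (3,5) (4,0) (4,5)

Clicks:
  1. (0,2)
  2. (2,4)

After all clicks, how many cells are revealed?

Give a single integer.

Click 1 (0,2) count=0: revealed 8 new [(0,1) (0,2) (0,3) (0,4) (1,1) (1,2) (1,3) (1,4)] -> total=8
Click 2 (2,4) count=4: revealed 1 new [(2,4)] -> total=9

Answer: 9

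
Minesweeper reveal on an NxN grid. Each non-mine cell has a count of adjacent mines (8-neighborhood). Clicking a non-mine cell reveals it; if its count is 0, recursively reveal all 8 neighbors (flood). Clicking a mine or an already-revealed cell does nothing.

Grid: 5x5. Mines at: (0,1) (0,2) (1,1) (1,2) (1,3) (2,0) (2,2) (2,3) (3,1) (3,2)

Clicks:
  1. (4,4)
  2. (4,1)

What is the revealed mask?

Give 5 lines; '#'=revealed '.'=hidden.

Answer: .....
.....
.....
...##
.#.##

Derivation:
Click 1 (4,4) count=0: revealed 4 new [(3,3) (3,4) (4,3) (4,4)] -> total=4
Click 2 (4,1) count=2: revealed 1 new [(4,1)] -> total=5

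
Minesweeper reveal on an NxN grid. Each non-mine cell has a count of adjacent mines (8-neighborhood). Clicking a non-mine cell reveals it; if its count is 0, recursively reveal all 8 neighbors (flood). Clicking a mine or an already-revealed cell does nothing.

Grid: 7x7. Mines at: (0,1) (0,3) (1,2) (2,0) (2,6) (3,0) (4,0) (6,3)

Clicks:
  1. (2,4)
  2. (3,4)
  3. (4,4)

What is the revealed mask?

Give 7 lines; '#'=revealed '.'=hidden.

Click 1 (2,4) count=0: revealed 29 new [(1,3) (1,4) (1,5) (2,1) (2,2) (2,3) (2,4) (2,5) (3,1) (3,2) (3,3) (3,4) (3,5) (3,6) (4,1) (4,2) (4,3) (4,4) (4,5) (4,6) (5,1) (5,2) (5,3) (5,4) (5,5) (5,6) (6,4) (6,5) (6,6)] -> total=29
Click 2 (3,4) count=0: revealed 0 new [(none)] -> total=29
Click 3 (4,4) count=0: revealed 0 new [(none)] -> total=29

Answer: .......
...###.
.#####.
.######
.######
.######
....###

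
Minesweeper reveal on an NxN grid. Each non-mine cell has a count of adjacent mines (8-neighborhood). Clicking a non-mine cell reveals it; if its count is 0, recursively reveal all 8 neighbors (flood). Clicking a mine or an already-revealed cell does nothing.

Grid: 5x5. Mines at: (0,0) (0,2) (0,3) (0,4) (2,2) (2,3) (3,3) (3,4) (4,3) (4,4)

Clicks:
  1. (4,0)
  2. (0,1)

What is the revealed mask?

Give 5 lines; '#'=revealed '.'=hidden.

Answer: .#...
##...
##...
###..
###..

Derivation:
Click 1 (4,0) count=0: revealed 10 new [(1,0) (1,1) (2,0) (2,1) (3,0) (3,1) (3,2) (4,0) (4,1) (4,2)] -> total=10
Click 2 (0,1) count=2: revealed 1 new [(0,1)] -> total=11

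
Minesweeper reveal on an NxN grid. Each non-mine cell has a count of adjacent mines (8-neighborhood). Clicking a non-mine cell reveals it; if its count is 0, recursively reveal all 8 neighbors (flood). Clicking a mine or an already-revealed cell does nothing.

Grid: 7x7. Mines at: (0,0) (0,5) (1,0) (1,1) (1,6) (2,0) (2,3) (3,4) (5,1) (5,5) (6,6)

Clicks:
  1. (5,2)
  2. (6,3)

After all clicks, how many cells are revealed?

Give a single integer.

Answer: 9

Derivation:
Click 1 (5,2) count=1: revealed 1 new [(5,2)] -> total=1
Click 2 (6,3) count=0: revealed 8 new [(4,2) (4,3) (4,4) (5,3) (5,4) (6,2) (6,3) (6,4)] -> total=9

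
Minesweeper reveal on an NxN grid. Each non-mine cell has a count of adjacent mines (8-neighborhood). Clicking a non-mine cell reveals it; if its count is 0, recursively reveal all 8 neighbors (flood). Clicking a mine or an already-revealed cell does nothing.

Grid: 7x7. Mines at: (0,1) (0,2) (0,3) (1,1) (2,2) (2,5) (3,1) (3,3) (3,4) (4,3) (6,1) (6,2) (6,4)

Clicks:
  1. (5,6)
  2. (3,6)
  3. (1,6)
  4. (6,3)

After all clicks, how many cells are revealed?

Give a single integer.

Answer: 10

Derivation:
Click 1 (5,6) count=0: revealed 8 new [(3,5) (3,6) (4,5) (4,6) (5,5) (5,6) (6,5) (6,6)] -> total=8
Click 2 (3,6) count=1: revealed 0 new [(none)] -> total=8
Click 3 (1,6) count=1: revealed 1 new [(1,6)] -> total=9
Click 4 (6,3) count=2: revealed 1 new [(6,3)] -> total=10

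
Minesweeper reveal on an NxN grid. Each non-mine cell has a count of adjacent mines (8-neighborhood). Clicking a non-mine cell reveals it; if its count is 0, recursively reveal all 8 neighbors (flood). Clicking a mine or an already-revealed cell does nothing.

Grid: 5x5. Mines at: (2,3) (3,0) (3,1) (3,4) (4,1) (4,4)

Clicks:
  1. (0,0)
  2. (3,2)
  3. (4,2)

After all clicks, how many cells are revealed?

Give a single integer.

Answer: 15

Derivation:
Click 1 (0,0) count=0: revealed 13 new [(0,0) (0,1) (0,2) (0,3) (0,4) (1,0) (1,1) (1,2) (1,3) (1,4) (2,0) (2,1) (2,2)] -> total=13
Click 2 (3,2) count=3: revealed 1 new [(3,2)] -> total=14
Click 3 (4,2) count=2: revealed 1 new [(4,2)] -> total=15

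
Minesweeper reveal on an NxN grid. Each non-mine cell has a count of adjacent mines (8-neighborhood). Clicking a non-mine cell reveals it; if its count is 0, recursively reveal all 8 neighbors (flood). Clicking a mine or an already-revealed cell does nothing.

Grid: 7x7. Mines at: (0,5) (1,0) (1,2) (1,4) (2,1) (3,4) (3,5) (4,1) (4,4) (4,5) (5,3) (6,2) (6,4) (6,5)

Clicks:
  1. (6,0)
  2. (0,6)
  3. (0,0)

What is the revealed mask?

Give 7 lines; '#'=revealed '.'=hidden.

Answer: #.....#
.......
.......
.......
.......
##.....
##.....

Derivation:
Click 1 (6,0) count=0: revealed 4 new [(5,0) (5,1) (6,0) (6,1)] -> total=4
Click 2 (0,6) count=1: revealed 1 new [(0,6)] -> total=5
Click 3 (0,0) count=1: revealed 1 new [(0,0)] -> total=6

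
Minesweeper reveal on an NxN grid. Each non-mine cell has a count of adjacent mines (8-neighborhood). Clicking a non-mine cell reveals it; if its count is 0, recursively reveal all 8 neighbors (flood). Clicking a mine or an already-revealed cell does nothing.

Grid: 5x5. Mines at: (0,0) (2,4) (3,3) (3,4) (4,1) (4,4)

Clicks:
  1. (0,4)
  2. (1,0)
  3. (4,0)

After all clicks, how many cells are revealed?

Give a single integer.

Answer: 17

Derivation:
Click 1 (0,4) count=0: revealed 16 new [(0,1) (0,2) (0,3) (0,4) (1,0) (1,1) (1,2) (1,3) (1,4) (2,0) (2,1) (2,2) (2,3) (3,0) (3,1) (3,2)] -> total=16
Click 2 (1,0) count=1: revealed 0 new [(none)] -> total=16
Click 3 (4,0) count=1: revealed 1 new [(4,0)] -> total=17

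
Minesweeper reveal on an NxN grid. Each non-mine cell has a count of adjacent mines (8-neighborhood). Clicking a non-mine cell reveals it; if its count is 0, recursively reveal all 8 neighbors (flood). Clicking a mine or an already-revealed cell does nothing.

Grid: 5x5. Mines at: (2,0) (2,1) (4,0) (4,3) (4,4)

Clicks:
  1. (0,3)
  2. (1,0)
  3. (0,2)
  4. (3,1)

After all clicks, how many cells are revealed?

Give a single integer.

Click 1 (0,3) count=0: revealed 16 new [(0,0) (0,1) (0,2) (0,3) (0,4) (1,0) (1,1) (1,2) (1,3) (1,4) (2,2) (2,3) (2,4) (3,2) (3,3) (3,4)] -> total=16
Click 2 (1,0) count=2: revealed 0 new [(none)] -> total=16
Click 3 (0,2) count=0: revealed 0 new [(none)] -> total=16
Click 4 (3,1) count=3: revealed 1 new [(3,1)] -> total=17

Answer: 17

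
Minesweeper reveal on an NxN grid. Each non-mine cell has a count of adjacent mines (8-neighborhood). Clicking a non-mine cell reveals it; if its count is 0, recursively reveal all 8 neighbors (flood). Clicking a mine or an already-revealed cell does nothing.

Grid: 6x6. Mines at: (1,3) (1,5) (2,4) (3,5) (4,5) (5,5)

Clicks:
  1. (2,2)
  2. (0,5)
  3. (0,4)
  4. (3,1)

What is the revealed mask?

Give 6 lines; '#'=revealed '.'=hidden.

Click 1 (2,2) count=1: revealed 1 new [(2,2)] -> total=1
Click 2 (0,5) count=1: revealed 1 new [(0,5)] -> total=2
Click 3 (0,4) count=2: revealed 1 new [(0,4)] -> total=3
Click 4 (3,1) count=0: revealed 24 new [(0,0) (0,1) (0,2) (1,0) (1,1) (1,2) (2,0) (2,1) (2,3) (3,0) (3,1) (3,2) (3,3) (3,4) (4,0) (4,1) (4,2) (4,3) (4,4) (5,0) (5,1) (5,2) (5,3) (5,4)] -> total=27

Answer: ###.##
###...
####..
#####.
#####.
#####.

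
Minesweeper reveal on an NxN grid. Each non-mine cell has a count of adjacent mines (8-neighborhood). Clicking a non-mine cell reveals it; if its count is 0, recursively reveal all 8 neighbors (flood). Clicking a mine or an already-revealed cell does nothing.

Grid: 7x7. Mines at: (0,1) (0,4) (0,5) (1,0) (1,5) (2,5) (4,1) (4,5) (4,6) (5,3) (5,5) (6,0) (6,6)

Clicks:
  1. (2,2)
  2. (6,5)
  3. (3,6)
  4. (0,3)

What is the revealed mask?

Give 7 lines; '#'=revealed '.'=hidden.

Click 1 (2,2) count=0: revealed 15 new [(1,1) (1,2) (1,3) (1,4) (2,1) (2,2) (2,3) (2,4) (3,1) (3,2) (3,3) (3,4) (4,2) (4,3) (4,4)] -> total=15
Click 2 (6,5) count=2: revealed 1 new [(6,5)] -> total=16
Click 3 (3,6) count=3: revealed 1 new [(3,6)] -> total=17
Click 4 (0,3) count=1: revealed 1 new [(0,3)] -> total=18

Answer: ...#...
.####..
.####..
.####.#
..###..
.......
.....#.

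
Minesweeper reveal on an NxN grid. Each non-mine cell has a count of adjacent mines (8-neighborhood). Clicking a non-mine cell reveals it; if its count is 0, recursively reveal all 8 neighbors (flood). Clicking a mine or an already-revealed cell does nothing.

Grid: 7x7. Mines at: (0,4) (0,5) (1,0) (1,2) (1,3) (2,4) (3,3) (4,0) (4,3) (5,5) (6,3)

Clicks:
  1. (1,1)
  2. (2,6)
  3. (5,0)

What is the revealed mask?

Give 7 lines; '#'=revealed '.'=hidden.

Click 1 (1,1) count=2: revealed 1 new [(1,1)] -> total=1
Click 2 (2,6) count=0: revealed 8 new [(1,5) (1,6) (2,5) (2,6) (3,5) (3,6) (4,5) (4,6)] -> total=9
Click 3 (5,0) count=1: revealed 1 new [(5,0)] -> total=10

Answer: .......
.#...##
.....##
.....##
.....##
#......
.......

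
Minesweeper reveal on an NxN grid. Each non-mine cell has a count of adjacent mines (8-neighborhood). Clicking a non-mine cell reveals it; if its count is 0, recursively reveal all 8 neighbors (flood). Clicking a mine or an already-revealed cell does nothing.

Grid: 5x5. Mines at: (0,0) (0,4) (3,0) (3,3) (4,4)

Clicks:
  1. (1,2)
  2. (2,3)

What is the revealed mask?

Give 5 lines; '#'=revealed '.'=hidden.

Answer: .###.
.###.
.###.
.....
.....

Derivation:
Click 1 (1,2) count=0: revealed 9 new [(0,1) (0,2) (0,3) (1,1) (1,2) (1,3) (2,1) (2,2) (2,3)] -> total=9
Click 2 (2,3) count=1: revealed 0 new [(none)] -> total=9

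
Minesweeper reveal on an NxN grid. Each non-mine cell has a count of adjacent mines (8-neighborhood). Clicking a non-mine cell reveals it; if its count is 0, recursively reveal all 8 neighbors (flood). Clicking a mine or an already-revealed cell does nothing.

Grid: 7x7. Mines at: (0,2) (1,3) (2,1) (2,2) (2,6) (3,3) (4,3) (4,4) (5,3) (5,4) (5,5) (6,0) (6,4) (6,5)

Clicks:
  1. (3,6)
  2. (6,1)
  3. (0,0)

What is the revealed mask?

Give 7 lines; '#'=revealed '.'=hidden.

Click 1 (3,6) count=1: revealed 1 new [(3,6)] -> total=1
Click 2 (6,1) count=1: revealed 1 new [(6,1)] -> total=2
Click 3 (0,0) count=0: revealed 4 new [(0,0) (0,1) (1,0) (1,1)] -> total=6

Answer: ##.....
##.....
.......
......#
.......
.......
.#.....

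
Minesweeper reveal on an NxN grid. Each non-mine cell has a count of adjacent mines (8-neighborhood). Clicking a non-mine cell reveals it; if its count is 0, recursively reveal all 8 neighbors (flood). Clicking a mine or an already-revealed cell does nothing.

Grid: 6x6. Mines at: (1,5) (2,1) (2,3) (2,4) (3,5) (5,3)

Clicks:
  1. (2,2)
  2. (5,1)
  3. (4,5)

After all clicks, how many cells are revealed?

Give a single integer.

Click 1 (2,2) count=2: revealed 1 new [(2,2)] -> total=1
Click 2 (5,1) count=0: revealed 9 new [(3,0) (3,1) (3,2) (4,0) (4,1) (4,2) (5,0) (5,1) (5,2)] -> total=10
Click 3 (4,5) count=1: revealed 1 new [(4,5)] -> total=11

Answer: 11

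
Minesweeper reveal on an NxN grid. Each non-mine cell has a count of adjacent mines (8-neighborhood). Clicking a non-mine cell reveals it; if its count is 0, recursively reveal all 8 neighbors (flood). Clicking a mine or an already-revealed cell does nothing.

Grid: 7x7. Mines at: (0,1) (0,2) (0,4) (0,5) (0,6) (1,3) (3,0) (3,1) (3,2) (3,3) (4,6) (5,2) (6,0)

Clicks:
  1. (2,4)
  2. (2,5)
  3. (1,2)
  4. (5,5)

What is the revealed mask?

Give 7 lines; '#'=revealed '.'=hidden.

Click 1 (2,4) count=2: revealed 1 new [(2,4)] -> total=1
Click 2 (2,5) count=0: revealed 8 new [(1,4) (1,5) (1,6) (2,5) (2,6) (3,4) (3,5) (3,6)] -> total=9
Click 3 (1,2) count=3: revealed 1 new [(1,2)] -> total=10
Click 4 (5,5) count=1: revealed 1 new [(5,5)] -> total=11

Answer: .......
..#.###
....###
....###
.......
.....#.
.......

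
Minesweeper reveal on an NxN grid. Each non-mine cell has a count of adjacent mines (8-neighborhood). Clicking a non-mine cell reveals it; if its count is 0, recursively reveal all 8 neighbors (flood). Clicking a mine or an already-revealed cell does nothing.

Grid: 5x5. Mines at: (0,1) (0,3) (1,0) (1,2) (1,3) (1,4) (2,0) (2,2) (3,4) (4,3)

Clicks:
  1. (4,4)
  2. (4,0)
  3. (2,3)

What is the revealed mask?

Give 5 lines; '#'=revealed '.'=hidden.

Answer: .....
.....
...#.
###..
###.#

Derivation:
Click 1 (4,4) count=2: revealed 1 new [(4,4)] -> total=1
Click 2 (4,0) count=0: revealed 6 new [(3,0) (3,1) (3,2) (4,0) (4,1) (4,2)] -> total=7
Click 3 (2,3) count=5: revealed 1 new [(2,3)] -> total=8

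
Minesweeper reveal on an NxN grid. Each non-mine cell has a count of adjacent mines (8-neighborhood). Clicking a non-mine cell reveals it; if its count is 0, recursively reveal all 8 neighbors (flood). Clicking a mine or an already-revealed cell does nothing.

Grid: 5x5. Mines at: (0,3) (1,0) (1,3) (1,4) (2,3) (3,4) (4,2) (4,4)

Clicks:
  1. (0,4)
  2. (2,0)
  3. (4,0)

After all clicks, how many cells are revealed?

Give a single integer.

Answer: 7

Derivation:
Click 1 (0,4) count=3: revealed 1 new [(0,4)] -> total=1
Click 2 (2,0) count=1: revealed 1 new [(2,0)] -> total=2
Click 3 (4,0) count=0: revealed 5 new [(2,1) (3,0) (3,1) (4,0) (4,1)] -> total=7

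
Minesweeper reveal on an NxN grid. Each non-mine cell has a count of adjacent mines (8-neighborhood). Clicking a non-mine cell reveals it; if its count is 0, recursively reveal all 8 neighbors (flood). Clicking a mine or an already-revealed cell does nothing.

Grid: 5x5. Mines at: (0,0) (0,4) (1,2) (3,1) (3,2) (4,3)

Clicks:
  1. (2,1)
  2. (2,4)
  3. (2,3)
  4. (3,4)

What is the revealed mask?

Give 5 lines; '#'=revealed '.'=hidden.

Answer: .....
...##
.#.##
...##
.....

Derivation:
Click 1 (2,1) count=3: revealed 1 new [(2,1)] -> total=1
Click 2 (2,4) count=0: revealed 6 new [(1,3) (1,4) (2,3) (2,4) (3,3) (3,4)] -> total=7
Click 3 (2,3) count=2: revealed 0 new [(none)] -> total=7
Click 4 (3,4) count=1: revealed 0 new [(none)] -> total=7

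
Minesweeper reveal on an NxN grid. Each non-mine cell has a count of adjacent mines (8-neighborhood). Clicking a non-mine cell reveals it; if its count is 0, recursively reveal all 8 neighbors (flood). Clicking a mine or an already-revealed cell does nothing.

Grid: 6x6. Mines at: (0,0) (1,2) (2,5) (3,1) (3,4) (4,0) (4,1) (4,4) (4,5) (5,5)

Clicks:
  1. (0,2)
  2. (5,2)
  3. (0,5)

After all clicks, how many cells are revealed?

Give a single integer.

Answer: 8

Derivation:
Click 1 (0,2) count=1: revealed 1 new [(0,2)] -> total=1
Click 2 (5,2) count=1: revealed 1 new [(5,2)] -> total=2
Click 3 (0,5) count=0: revealed 6 new [(0,3) (0,4) (0,5) (1,3) (1,4) (1,5)] -> total=8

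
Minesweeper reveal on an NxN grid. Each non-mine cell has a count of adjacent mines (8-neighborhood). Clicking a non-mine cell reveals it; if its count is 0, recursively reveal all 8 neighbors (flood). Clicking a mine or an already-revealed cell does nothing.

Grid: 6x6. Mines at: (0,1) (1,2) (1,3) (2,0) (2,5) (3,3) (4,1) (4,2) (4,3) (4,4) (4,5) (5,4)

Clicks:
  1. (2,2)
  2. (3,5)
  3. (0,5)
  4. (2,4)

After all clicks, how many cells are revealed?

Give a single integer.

Click 1 (2,2) count=3: revealed 1 new [(2,2)] -> total=1
Click 2 (3,5) count=3: revealed 1 new [(3,5)] -> total=2
Click 3 (0,5) count=0: revealed 4 new [(0,4) (0,5) (1,4) (1,5)] -> total=6
Click 4 (2,4) count=3: revealed 1 new [(2,4)] -> total=7

Answer: 7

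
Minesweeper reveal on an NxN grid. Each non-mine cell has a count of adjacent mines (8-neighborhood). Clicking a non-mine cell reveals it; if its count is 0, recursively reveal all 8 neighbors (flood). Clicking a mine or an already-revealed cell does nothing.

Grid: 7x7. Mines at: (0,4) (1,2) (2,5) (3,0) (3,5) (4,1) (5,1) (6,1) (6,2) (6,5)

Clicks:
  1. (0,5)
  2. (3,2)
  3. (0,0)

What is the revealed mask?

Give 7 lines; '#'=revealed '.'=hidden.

Answer: ##...#.
##.....
##.....
..#....
.......
.......
.......

Derivation:
Click 1 (0,5) count=1: revealed 1 new [(0,5)] -> total=1
Click 2 (3,2) count=1: revealed 1 new [(3,2)] -> total=2
Click 3 (0,0) count=0: revealed 6 new [(0,0) (0,1) (1,0) (1,1) (2,0) (2,1)] -> total=8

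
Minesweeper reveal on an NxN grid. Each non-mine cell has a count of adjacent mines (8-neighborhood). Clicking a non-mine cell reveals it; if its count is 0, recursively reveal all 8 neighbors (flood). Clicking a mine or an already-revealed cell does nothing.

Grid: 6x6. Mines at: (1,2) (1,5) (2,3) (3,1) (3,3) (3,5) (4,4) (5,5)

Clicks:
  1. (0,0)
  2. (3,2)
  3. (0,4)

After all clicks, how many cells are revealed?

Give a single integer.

Answer: 8

Derivation:
Click 1 (0,0) count=0: revealed 6 new [(0,0) (0,1) (1,0) (1,1) (2,0) (2,1)] -> total=6
Click 2 (3,2) count=3: revealed 1 new [(3,2)] -> total=7
Click 3 (0,4) count=1: revealed 1 new [(0,4)] -> total=8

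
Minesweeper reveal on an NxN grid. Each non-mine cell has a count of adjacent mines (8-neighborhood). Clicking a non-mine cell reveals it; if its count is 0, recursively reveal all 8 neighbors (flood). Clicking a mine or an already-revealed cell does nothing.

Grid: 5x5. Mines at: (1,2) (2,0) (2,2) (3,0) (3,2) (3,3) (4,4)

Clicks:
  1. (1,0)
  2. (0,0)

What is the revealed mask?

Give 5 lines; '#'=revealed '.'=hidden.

Click 1 (1,0) count=1: revealed 1 new [(1,0)] -> total=1
Click 2 (0,0) count=0: revealed 3 new [(0,0) (0,1) (1,1)] -> total=4

Answer: ##...
##...
.....
.....
.....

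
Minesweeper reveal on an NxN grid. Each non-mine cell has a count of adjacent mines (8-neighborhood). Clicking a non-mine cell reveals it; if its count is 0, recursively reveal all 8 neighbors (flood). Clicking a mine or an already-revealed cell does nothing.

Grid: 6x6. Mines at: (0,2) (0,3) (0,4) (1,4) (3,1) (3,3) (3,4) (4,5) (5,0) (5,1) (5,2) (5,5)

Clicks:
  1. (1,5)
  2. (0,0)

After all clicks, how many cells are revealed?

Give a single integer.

Click 1 (1,5) count=2: revealed 1 new [(1,5)] -> total=1
Click 2 (0,0) count=0: revealed 6 new [(0,0) (0,1) (1,0) (1,1) (2,0) (2,1)] -> total=7

Answer: 7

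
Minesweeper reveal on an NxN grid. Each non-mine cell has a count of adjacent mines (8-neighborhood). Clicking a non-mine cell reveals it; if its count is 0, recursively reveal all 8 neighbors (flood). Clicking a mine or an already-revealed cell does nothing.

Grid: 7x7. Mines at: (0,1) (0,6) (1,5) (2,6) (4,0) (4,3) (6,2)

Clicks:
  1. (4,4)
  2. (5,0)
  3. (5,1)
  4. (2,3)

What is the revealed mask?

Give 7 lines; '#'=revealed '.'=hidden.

Answer: ..###..
#####..
#####..
#####..
....#..
##.....
.......

Derivation:
Click 1 (4,4) count=1: revealed 1 new [(4,4)] -> total=1
Click 2 (5,0) count=1: revealed 1 new [(5,0)] -> total=2
Click 3 (5,1) count=2: revealed 1 new [(5,1)] -> total=3
Click 4 (2,3) count=0: revealed 18 new [(0,2) (0,3) (0,4) (1,0) (1,1) (1,2) (1,3) (1,4) (2,0) (2,1) (2,2) (2,3) (2,4) (3,0) (3,1) (3,2) (3,3) (3,4)] -> total=21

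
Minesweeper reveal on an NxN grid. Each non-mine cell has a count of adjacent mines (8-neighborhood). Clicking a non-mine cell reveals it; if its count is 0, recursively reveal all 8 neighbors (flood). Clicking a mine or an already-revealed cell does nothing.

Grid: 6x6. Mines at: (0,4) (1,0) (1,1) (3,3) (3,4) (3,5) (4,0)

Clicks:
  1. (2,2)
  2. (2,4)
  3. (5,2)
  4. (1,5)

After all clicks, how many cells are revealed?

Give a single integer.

Click 1 (2,2) count=2: revealed 1 new [(2,2)] -> total=1
Click 2 (2,4) count=3: revealed 1 new [(2,4)] -> total=2
Click 3 (5,2) count=0: revealed 10 new [(4,1) (4,2) (4,3) (4,4) (4,5) (5,1) (5,2) (5,3) (5,4) (5,5)] -> total=12
Click 4 (1,5) count=1: revealed 1 new [(1,5)] -> total=13

Answer: 13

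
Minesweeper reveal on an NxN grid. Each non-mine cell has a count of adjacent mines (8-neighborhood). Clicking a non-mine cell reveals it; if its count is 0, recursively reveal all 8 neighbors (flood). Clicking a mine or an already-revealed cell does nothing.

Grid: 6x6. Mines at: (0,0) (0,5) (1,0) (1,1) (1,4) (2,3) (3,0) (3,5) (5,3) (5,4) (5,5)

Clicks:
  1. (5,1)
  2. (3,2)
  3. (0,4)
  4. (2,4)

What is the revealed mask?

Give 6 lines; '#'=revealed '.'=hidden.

Click 1 (5,1) count=0: revealed 6 new [(4,0) (4,1) (4,2) (5,0) (5,1) (5,2)] -> total=6
Click 2 (3,2) count=1: revealed 1 new [(3,2)] -> total=7
Click 3 (0,4) count=2: revealed 1 new [(0,4)] -> total=8
Click 4 (2,4) count=3: revealed 1 new [(2,4)] -> total=9

Answer: ....#.
......
....#.
..#...
###...
###...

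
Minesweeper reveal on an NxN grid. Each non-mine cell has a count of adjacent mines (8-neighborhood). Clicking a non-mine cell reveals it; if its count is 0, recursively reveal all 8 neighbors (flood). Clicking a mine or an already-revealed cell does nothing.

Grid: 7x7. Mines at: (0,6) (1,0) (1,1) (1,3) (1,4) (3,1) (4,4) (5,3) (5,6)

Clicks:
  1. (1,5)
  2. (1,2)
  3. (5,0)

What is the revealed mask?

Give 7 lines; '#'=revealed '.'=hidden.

Answer: .......
..#..#.
.......
.......
###....
###....
###....

Derivation:
Click 1 (1,5) count=2: revealed 1 new [(1,5)] -> total=1
Click 2 (1,2) count=2: revealed 1 new [(1,2)] -> total=2
Click 3 (5,0) count=0: revealed 9 new [(4,0) (4,1) (4,2) (5,0) (5,1) (5,2) (6,0) (6,1) (6,2)] -> total=11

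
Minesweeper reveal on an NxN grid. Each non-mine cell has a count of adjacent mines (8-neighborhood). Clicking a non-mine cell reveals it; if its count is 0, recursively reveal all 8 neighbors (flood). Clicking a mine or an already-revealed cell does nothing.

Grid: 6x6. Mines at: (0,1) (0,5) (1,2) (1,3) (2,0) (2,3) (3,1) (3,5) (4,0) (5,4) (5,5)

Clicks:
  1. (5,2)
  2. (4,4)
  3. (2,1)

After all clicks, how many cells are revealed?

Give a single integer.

Click 1 (5,2) count=0: revealed 6 new [(4,1) (4,2) (4,3) (5,1) (5,2) (5,3)] -> total=6
Click 2 (4,4) count=3: revealed 1 new [(4,4)] -> total=7
Click 3 (2,1) count=3: revealed 1 new [(2,1)] -> total=8

Answer: 8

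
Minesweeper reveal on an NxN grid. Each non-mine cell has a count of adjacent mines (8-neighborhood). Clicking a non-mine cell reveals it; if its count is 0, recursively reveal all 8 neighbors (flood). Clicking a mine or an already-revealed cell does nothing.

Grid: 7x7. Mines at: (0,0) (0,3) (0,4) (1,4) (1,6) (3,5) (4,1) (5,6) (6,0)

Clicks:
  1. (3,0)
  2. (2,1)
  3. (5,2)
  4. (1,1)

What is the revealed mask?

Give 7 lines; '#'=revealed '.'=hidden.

Click 1 (3,0) count=1: revealed 1 new [(3,0)] -> total=1
Click 2 (2,1) count=0: revealed 27 new [(1,0) (1,1) (1,2) (1,3) (2,0) (2,1) (2,2) (2,3) (2,4) (3,1) (3,2) (3,3) (3,4) (4,2) (4,3) (4,4) (4,5) (5,1) (5,2) (5,3) (5,4) (5,5) (6,1) (6,2) (6,3) (6,4) (6,5)] -> total=28
Click 3 (5,2) count=1: revealed 0 new [(none)] -> total=28
Click 4 (1,1) count=1: revealed 0 new [(none)] -> total=28

Answer: .......
####...
#####..
#####..
..####.
.#####.
.#####.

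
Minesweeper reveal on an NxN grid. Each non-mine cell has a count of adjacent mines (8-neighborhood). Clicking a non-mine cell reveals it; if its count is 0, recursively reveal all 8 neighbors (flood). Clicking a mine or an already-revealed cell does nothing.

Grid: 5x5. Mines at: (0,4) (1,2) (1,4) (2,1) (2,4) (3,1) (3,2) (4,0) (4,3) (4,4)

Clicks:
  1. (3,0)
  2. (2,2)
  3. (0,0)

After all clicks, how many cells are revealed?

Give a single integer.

Answer: 6

Derivation:
Click 1 (3,0) count=3: revealed 1 new [(3,0)] -> total=1
Click 2 (2,2) count=4: revealed 1 new [(2,2)] -> total=2
Click 3 (0,0) count=0: revealed 4 new [(0,0) (0,1) (1,0) (1,1)] -> total=6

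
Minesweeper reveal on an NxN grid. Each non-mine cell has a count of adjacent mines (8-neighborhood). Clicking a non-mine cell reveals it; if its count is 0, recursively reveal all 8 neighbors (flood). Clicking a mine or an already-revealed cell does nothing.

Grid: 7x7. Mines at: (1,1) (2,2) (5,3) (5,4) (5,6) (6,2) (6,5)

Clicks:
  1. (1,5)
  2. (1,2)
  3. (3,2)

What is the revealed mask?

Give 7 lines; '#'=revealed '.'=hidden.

Answer: ..#####
..#####
...####
..#####
...####
.......
.......

Derivation:
Click 1 (1,5) count=0: revealed 22 new [(0,2) (0,3) (0,4) (0,5) (0,6) (1,2) (1,3) (1,4) (1,5) (1,6) (2,3) (2,4) (2,5) (2,6) (3,3) (3,4) (3,5) (3,6) (4,3) (4,4) (4,5) (4,6)] -> total=22
Click 2 (1,2) count=2: revealed 0 new [(none)] -> total=22
Click 3 (3,2) count=1: revealed 1 new [(3,2)] -> total=23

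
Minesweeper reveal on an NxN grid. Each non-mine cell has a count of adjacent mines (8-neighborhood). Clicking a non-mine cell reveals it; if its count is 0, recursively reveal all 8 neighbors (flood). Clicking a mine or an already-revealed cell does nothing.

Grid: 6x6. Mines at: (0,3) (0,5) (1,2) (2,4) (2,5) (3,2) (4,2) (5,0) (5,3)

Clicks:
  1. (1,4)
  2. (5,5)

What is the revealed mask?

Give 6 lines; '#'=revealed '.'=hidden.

Click 1 (1,4) count=4: revealed 1 new [(1,4)] -> total=1
Click 2 (5,5) count=0: revealed 6 new [(3,4) (3,5) (4,4) (4,5) (5,4) (5,5)] -> total=7

Answer: ......
....#.
......
....##
....##
....##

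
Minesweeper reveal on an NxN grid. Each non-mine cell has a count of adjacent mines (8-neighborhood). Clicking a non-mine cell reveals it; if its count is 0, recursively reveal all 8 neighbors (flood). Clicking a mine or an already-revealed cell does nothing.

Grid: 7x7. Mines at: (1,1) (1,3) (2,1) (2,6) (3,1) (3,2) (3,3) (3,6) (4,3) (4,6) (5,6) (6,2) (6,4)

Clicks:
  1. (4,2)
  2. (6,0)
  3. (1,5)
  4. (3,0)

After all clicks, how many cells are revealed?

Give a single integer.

Answer: 9

Derivation:
Click 1 (4,2) count=4: revealed 1 new [(4,2)] -> total=1
Click 2 (6,0) count=0: revealed 6 new [(4,0) (4,1) (5,0) (5,1) (6,0) (6,1)] -> total=7
Click 3 (1,5) count=1: revealed 1 new [(1,5)] -> total=8
Click 4 (3,0) count=2: revealed 1 new [(3,0)] -> total=9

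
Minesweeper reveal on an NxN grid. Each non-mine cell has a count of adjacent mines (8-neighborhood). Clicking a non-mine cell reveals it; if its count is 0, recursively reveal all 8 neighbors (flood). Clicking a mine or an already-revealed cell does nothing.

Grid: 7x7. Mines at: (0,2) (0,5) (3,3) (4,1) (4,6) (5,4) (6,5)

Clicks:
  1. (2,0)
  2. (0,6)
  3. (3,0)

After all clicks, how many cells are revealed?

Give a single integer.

Answer: 12

Derivation:
Click 1 (2,0) count=0: revealed 11 new [(0,0) (0,1) (1,0) (1,1) (1,2) (2,0) (2,1) (2,2) (3,0) (3,1) (3,2)] -> total=11
Click 2 (0,6) count=1: revealed 1 new [(0,6)] -> total=12
Click 3 (3,0) count=1: revealed 0 new [(none)] -> total=12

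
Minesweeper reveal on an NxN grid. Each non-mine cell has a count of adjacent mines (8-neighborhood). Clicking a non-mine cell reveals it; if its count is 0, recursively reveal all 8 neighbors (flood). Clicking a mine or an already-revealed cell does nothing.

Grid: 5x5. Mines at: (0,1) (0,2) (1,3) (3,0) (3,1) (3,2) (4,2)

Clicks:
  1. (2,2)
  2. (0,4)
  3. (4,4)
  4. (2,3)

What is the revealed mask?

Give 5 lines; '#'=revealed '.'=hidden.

Click 1 (2,2) count=3: revealed 1 new [(2,2)] -> total=1
Click 2 (0,4) count=1: revealed 1 new [(0,4)] -> total=2
Click 3 (4,4) count=0: revealed 6 new [(2,3) (2,4) (3,3) (3,4) (4,3) (4,4)] -> total=8
Click 4 (2,3) count=2: revealed 0 new [(none)] -> total=8

Answer: ....#
.....
..###
...##
...##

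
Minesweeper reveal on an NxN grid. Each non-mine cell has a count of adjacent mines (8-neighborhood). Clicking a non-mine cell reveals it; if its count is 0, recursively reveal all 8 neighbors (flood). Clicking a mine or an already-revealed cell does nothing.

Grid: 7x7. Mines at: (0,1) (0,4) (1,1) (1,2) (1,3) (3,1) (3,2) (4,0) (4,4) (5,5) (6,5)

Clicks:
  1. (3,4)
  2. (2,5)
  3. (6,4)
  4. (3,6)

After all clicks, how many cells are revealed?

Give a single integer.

Click 1 (3,4) count=1: revealed 1 new [(3,4)] -> total=1
Click 2 (2,5) count=0: revealed 12 new [(0,5) (0,6) (1,4) (1,5) (1,6) (2,4) (2,5) (2,6) (3,5) (3,6) (4,5) (4,6)] -> total=13
Click 3 (6,4) count=2: revealed 1 new [(6,4)] -> total=14
Click 4 (3,6) count=0: revealed 0 new [(none)] -> total=14

Answer: 14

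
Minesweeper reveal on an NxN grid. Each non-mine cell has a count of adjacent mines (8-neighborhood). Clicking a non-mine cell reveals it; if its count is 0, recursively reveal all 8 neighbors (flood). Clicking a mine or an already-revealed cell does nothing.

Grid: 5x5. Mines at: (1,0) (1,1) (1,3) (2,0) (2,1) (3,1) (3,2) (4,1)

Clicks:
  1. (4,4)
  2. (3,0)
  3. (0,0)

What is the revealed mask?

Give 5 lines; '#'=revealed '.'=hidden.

Click 1 (4,4) count=0: revealed 6 new [(2,3) (2,4) (3,3) (3,4) (4,3) (4,4)] -> total=6
Click 2 (3,0) count=4: revealed 1 new [(3,0)] -> total=7
Click 3 (0,0) count=2: revealed 1 new [(0,0)] -> total=8

Answer: #....
.....
...##
#..##
...##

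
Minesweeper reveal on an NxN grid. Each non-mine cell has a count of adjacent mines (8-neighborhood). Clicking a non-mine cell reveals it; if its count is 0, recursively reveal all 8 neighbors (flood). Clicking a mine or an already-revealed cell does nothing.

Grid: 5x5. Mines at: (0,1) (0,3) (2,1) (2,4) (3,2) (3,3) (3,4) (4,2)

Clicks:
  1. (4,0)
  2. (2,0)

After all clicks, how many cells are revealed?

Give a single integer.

Answer: 5

Derivation:
Click 1 (4,0) count=0: revealed 4 new [(3,0) (3,1) (4,0) (4,1)] -> total=4
Click 2 (2,0) count=1: revealed 1 new [(2,0)] -> total=5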